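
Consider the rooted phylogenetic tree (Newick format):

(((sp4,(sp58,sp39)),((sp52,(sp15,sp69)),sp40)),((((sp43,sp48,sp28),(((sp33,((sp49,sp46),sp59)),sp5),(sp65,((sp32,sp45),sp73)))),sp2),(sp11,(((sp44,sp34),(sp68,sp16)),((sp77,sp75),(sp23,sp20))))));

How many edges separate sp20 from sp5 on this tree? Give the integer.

10

The MRCA of sp20 and sp5 is the node subtending ((((sp43,sp48,sp28),(((sp33,((sp49,sp46),sp59)),sp5),(sp65,((sp32,sp45),sp73)))),sp2),(sp11,(((sp44,sp34),(sp68,sp16)),((sp77,sp75),(sp23,sp20))))).
From sp20 up to that node: 5 branches. From sp5 up to the same node: 5 branches. Total: 5 + 5 = 10.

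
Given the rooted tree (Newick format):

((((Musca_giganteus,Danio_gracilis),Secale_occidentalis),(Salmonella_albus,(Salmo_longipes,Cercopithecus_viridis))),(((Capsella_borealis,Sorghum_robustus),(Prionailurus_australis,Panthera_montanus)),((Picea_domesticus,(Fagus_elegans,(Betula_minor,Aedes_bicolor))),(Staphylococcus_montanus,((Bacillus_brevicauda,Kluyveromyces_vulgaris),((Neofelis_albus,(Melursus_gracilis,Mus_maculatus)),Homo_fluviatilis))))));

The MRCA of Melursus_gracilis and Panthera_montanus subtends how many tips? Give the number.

15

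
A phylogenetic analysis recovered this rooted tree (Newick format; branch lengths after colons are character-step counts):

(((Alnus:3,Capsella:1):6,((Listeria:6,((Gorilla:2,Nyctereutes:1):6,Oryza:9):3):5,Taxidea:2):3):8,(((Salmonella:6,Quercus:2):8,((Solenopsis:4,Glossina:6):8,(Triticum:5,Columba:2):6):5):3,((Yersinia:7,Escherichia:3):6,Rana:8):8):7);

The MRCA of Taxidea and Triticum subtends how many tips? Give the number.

16

The MRCA of Taxidea and Triticum is the root, so the clade is the entire tree.
That clade contains 16 terminal taxa: Alnus, Capsella, Columba, Escherichia, Glossina, Gorilla, Listeria, Nyctereutes, Oryza, Quercus, Rana, Salmonella, Solenopsis, Taxidea, Triticum, Yersinia.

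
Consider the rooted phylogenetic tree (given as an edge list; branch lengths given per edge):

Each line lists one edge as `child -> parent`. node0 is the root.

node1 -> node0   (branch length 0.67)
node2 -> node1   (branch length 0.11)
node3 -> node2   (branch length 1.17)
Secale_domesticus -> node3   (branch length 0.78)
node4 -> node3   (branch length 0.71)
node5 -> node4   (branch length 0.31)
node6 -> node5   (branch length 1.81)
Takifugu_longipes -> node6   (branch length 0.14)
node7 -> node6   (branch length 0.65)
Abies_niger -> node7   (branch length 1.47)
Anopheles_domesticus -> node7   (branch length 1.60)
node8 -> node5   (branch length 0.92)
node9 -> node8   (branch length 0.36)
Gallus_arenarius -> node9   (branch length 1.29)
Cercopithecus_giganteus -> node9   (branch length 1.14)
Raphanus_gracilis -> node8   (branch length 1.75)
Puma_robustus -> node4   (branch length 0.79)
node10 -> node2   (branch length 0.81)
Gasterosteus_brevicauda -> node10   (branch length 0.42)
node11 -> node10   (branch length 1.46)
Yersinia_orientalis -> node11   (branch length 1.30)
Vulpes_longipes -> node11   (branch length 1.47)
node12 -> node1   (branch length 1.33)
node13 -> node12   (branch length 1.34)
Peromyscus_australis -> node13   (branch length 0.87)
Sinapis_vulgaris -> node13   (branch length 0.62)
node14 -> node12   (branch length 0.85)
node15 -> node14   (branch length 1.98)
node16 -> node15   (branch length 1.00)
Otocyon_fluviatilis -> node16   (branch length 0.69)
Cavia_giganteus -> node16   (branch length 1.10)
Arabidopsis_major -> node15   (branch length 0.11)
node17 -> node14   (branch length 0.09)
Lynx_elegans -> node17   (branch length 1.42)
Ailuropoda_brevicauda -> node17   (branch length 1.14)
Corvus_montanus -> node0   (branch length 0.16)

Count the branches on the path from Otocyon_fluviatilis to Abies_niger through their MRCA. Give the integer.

12

The MRCA of Otocyon_fluviatilis and Abies_niger is the node subtending (((Secale_domesticus,(((Takifugu_longipes,(Abies_niger,Anopheles_domesticus)),((Gallus_arenarius,Cercopithecus_giganteus),Raphanus_gracilis)),Puma_robustus)),(Gasterosteus_brevicauda,(Yersinia_orientalis,Vulpes_longipes))),((Peromyscus_australis,Sinapis_vulgaris),(((Otocyon_fluviatilis,Cavia_giganteus),Arabidopsis_major),(Lynx_elegans,Ailuropoda_brevicauda)))).
From Otocyon_fluviatilis up to that node: 5 branches. From Abies_niger up to the same node: 7 branches. Total: 5 + 7 = 12.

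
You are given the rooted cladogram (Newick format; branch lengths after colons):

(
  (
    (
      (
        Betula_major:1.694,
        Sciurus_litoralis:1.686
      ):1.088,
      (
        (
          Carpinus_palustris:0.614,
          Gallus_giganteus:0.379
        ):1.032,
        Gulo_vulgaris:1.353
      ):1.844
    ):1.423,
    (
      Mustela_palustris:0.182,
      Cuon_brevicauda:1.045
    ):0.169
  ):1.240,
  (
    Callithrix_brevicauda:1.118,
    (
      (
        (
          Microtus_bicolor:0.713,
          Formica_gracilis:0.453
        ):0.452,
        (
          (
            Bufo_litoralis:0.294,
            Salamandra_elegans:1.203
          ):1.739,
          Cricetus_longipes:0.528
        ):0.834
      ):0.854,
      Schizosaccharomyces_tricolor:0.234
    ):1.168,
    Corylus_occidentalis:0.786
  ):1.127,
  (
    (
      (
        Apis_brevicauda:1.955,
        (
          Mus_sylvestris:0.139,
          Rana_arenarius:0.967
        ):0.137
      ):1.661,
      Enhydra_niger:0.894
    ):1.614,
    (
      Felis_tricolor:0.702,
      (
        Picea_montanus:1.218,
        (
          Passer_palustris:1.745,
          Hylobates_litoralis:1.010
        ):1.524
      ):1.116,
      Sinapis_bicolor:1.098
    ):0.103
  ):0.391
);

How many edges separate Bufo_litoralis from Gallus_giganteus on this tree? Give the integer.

11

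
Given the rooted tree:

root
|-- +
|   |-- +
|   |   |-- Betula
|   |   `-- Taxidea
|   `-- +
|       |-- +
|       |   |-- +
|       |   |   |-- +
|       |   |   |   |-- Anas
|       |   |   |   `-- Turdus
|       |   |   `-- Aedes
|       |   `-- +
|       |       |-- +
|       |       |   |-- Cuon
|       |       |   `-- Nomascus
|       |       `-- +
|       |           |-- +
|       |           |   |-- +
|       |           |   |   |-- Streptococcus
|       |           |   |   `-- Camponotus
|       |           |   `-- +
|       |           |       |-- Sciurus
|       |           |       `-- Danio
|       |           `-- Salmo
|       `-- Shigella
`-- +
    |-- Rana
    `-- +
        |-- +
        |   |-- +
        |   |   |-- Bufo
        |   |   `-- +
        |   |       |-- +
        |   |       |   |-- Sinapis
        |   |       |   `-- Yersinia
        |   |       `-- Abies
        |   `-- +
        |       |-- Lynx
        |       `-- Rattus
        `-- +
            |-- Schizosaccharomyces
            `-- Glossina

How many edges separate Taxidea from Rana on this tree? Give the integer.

The MRCA of Taxidea and Rana is the root of the tree.
From Taxidea up to that node: 3 branches. From Rana up to the same node: 2 branches. Total: 3 + 2 = 5.

5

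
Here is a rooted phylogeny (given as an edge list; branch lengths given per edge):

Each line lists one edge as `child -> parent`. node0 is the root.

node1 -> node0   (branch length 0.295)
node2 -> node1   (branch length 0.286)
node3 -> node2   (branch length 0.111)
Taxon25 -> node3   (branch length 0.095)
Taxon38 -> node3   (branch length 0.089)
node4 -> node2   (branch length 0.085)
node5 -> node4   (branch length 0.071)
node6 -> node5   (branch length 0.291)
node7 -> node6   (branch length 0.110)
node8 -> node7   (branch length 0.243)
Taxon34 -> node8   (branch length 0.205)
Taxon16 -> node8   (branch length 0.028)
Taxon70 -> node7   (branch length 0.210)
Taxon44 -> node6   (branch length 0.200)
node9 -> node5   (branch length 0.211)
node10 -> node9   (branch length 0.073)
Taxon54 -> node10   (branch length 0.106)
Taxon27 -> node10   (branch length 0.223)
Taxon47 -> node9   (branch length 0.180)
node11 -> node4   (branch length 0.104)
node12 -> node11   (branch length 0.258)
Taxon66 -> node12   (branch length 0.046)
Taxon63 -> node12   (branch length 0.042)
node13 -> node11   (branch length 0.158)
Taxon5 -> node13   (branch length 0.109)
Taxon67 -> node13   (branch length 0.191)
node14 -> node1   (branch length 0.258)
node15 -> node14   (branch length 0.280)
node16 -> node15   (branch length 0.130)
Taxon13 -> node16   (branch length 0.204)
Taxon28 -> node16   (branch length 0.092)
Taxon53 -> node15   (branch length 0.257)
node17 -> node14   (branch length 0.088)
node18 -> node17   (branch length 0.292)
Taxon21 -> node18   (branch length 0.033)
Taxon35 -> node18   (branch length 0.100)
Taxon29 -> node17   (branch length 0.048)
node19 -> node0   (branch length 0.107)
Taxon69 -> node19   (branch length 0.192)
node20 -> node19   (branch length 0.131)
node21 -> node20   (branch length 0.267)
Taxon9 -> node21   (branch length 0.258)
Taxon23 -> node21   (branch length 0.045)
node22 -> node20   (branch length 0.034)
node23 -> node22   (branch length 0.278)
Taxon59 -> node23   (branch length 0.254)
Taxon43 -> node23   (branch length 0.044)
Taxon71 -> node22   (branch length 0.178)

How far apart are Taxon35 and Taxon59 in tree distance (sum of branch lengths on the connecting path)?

The path runs Taxon35 → … → MRCA → … → Taxon59; the MRCA is the root of the tree.
Branch lengths along that path: 0.100 + 0.292 + 0.088 + 0.258 + 0.295 + 0.107 + 0.131 + 0.034 + 0.278 + 0.254 = 1.837.

1.837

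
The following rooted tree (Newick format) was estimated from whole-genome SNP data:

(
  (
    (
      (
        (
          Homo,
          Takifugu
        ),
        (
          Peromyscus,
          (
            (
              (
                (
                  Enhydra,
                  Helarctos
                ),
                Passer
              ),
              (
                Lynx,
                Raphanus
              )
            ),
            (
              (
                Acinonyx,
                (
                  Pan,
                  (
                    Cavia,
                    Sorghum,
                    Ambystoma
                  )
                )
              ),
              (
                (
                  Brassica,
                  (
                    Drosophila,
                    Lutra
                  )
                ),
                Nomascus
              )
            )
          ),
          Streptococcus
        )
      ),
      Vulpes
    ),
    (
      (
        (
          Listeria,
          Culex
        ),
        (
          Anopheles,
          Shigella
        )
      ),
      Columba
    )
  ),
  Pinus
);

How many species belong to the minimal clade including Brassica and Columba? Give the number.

The MRCA of Brassica and Columba is the node subtending ((((Homo,Takifugu),(Peromyscus,((((Enhydra,Helarctos),Passer),(Lynx,Raphanus)),((Acinonyx,(Pan,(Cavia,Sorghum,Ambystoma))),((Brassica,(Drosophila,Lutra)),Nomascus))),Streptococcus)),Vulpes),(((Listeria,Culex),(Anopheles,Shigella)),Columba)).
That clade contains 24 terminal taxa: Acinonyx, Ambystoma, Anopheles, Brassica, Cavia, Columba, Culex, Drosophila, Enhydra, Helarctos, Homo, Listeria, Lutra, Lynx, Nomascus, Pan, Passer, Peromyscus, Raphanus, Shigella, Sorghum, Streptococcus, Takifugu, Vulpes.

24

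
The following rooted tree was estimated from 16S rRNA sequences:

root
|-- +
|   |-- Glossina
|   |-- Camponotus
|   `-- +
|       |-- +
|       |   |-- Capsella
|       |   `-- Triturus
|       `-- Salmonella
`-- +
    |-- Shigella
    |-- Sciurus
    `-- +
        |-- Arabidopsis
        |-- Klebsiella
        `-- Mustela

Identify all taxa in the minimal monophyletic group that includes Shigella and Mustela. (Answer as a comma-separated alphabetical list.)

Arabidopsis, Klebsiella, Mustela, Sciurus, Shigella

Tracing Shigella: it sits inside (Shigella,Sciurus,(Arabidopsis,Klebsiella,Mustela)).
Tracing Mustela: it sits inside (Arabidopsis,Klebsiella,Mustela).
The smallest clade enclosing both is (Shigella,Sciurus,(Arabidopsis,Klebsiella,Mustela)); the answer is its 5 terminal taxa in alphabetical order.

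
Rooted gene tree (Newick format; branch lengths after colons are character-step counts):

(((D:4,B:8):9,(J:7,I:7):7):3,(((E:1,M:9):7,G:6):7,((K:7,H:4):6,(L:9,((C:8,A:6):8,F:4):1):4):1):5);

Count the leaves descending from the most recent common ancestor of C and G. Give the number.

The MRCA of C and G is the node subtending (((E,M),G),((K,H),(L,((C,A),F)))).
That clade contains 9 terminal taxa: A, C, E, F, G, H, K, L, M.

9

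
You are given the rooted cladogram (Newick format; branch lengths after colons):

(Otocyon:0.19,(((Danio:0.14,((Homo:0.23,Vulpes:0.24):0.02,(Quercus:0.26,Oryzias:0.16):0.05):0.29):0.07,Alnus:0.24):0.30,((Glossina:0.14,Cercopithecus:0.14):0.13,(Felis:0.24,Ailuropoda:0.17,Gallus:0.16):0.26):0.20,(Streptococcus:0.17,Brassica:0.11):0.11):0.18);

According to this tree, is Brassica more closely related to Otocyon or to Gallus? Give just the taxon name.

Gallus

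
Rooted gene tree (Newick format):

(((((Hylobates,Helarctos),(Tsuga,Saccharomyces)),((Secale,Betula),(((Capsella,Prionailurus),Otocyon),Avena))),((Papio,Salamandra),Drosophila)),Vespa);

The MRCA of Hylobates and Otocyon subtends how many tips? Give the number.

10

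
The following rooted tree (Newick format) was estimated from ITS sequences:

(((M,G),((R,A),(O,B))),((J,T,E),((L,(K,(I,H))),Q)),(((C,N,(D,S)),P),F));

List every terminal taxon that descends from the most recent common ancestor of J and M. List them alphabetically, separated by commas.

A, B, C, D, E, F, G, H, I, J, K, L, M, N, O, P, Q, R, S, T

Tracing J: it sits inside (J,T,E).
Tracing M: it sits inside (M,G).
The smallest clade enclosing both is the whole tree (their MRCA is the root), so the answer is all 20 tips in alphabetical order.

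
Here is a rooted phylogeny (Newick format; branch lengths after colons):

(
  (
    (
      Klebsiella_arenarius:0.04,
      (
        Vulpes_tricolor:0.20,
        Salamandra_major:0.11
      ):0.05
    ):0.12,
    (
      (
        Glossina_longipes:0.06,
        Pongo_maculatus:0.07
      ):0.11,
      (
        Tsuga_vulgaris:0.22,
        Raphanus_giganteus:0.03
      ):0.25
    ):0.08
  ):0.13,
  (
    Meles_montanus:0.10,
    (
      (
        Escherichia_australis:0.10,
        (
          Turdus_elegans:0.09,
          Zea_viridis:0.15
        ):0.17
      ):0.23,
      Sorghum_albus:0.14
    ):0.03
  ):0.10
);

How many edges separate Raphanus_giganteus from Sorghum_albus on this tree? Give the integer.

The MRCA of Raphanus_giganteus and Sorghum_albus is the root of the tree.
From Raphanus_giganteus up to that node: 4 branches. From Sorghum_albus up to the same node: 3 branches. Total: 4 + 3 = 7.

7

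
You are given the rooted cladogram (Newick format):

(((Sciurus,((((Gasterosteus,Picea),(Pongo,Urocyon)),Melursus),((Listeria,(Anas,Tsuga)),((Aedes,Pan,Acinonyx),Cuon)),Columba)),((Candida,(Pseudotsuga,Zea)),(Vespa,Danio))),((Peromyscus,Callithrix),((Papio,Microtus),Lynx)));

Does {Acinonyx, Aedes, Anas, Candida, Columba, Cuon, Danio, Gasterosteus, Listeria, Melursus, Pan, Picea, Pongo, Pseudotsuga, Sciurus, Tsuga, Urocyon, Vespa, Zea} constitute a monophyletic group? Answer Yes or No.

The most recent common ancestor of these taxa subtends ((Sciurus,((((Gasterosteus,Picea),(Pongo,Urocyon)),Melursus),((Listeria,(Anas,Tsuga)),((Aedes,Pan,Acinonyx),Cuon)),Columba)),((Candida,(Pseudotsuga,Zea)),(Vespa,Danio))).
That clade has exactly 19 tips — every listed taxon and nothing else — so the group is monophyletic.

Yes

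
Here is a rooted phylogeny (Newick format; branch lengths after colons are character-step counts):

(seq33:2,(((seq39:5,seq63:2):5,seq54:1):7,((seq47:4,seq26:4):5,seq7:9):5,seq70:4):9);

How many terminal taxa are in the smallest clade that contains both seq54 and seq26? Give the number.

The MRCA of seq54 and seq26 is the node subtending (((seq39,seq63),seq54),((seq47,seq26),seq7),seq70).
That clade contains 7 terminal taxa: seq26, seq39, seq47, seq54, seq63, seq7, seq70.

7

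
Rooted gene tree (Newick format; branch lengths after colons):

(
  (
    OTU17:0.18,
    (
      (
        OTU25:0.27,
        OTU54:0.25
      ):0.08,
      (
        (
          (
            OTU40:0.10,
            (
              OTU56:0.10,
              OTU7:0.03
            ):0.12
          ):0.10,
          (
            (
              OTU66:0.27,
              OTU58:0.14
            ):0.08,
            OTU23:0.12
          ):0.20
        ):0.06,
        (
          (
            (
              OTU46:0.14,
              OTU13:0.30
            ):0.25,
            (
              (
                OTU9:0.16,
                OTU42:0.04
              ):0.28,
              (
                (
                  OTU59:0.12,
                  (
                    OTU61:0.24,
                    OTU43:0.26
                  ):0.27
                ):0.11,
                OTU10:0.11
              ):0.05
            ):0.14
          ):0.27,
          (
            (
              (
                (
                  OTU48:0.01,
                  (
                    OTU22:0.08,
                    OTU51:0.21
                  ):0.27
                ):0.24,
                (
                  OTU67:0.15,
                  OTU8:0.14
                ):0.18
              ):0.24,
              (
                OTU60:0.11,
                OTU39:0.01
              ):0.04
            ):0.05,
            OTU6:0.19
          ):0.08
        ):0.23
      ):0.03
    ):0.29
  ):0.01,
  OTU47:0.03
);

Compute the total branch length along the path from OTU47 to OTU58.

The path runs OTU47 → … → MRCA → … → OTU58; the MRCA is the root of the tree.
Branch lengths along that path: 0.03 + 0.01 + 0.29 + 0.03 + 0.06 + 0.20 + 0.08 + 0.14 = 0.84.

0.84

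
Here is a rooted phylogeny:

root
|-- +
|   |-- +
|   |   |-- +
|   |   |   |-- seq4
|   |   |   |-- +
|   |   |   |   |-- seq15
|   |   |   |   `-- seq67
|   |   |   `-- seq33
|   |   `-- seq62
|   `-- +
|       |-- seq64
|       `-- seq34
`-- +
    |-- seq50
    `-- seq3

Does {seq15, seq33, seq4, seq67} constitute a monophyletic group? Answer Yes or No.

Yes

The most recent common ancestor of these taxa subtends (seq4,(seq15,seq67),seq33).
That clade has exactly 4 tips — every listed taxon and nothing else — so the group is monophyletic.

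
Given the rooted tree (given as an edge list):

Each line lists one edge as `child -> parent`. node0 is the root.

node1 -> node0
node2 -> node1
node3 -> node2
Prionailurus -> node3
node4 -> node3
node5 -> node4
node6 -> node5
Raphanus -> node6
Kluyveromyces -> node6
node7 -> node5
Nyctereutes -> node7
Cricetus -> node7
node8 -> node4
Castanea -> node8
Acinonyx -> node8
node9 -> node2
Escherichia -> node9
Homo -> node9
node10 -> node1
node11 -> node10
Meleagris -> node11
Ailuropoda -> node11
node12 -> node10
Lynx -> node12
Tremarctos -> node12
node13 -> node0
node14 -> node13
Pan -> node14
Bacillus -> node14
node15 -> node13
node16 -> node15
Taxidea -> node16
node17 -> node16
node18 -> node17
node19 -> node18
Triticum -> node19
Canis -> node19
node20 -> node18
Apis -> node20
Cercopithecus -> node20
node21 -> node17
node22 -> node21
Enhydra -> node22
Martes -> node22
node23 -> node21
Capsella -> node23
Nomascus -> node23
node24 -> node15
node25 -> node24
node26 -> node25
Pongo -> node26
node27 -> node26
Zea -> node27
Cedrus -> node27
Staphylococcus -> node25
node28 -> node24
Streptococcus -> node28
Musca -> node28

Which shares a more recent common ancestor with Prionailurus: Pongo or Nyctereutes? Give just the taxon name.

Nyctereutes

The MRCA of Prionailurus and Nyctereutes subtends (Prionailurus,(((Raphanus,Kluyveromyces),(Nyctereutes,Cricetus)),(Castanea,Acinonyx))) (7 taxa).
The MRCA of Prionailurus and Pongo is the root, subtending the entire tree (30 taxa).
The first is nested inside the second, so Prionailurus shares a more recent common ancestor with Nyctereutes.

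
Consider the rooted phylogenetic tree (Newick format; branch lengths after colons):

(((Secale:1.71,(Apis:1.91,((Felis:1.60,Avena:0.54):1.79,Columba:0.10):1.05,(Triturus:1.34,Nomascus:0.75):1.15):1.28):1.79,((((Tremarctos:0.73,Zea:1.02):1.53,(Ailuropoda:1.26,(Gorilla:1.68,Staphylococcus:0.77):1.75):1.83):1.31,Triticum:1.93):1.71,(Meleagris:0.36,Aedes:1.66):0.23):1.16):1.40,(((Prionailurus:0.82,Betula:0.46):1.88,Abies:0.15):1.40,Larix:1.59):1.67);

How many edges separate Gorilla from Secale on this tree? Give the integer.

The MRCA of Gorilla and Secale is the node subtending ((Secale,(Apis,((Felis,Avena),Columba),(Triturus,Nomascus))),((((Tremarctos,Zea),(Ailuropoda,(Gorilla,Staphylococcus))),Triticum),(Meleagris,Aedes))).
From Gorilla up to that node: 6 branches. From Secale up to the same node: 2 branches. Total: 6 + 2 = 8.

8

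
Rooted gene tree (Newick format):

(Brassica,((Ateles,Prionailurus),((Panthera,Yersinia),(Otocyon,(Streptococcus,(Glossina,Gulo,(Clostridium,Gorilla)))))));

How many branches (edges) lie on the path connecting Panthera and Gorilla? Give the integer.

7

The MRCA of Panthera and Gorilla is the node subtending ((Panthera,Yersinia),(Otocyon,(Streptococcus,(Glossina,Gulo,(Clostridium,Gorilla))))).
From Panthera up to that node: 2 branches. From Gorilla up to the same node: 5 branches. Total: 2 + 5 = 7.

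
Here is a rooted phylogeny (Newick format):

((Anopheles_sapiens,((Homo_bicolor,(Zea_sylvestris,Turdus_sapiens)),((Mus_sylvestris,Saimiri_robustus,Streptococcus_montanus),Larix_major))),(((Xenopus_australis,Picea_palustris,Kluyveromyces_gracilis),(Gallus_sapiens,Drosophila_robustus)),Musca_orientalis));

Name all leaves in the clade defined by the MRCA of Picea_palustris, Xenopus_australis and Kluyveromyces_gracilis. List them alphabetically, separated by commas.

Tracing Picea_palustris: it sits inside (Xenopus_australis,Picea_palustris,Kluyveromyces_gracilis).
Tracing Xenopus_australis: it sits inside (Xenopus_australis,Picea_palustris,Kluyveromyces_gracilis).
Tracing Kluyveromyces_gracilis: it sits inside (Xenopus_australis,Picea_palustris,Kluyveromyces_gracilis).
The smallest clade enclosing all 3 is (Xenopus_australis,Picea_palustris,Kluyveromyces_gracilis); the answer is its 3 terminal taxa in alphabetical order.

Kluyveromyces_gracilis, Picea_palustris, Xenopus_australis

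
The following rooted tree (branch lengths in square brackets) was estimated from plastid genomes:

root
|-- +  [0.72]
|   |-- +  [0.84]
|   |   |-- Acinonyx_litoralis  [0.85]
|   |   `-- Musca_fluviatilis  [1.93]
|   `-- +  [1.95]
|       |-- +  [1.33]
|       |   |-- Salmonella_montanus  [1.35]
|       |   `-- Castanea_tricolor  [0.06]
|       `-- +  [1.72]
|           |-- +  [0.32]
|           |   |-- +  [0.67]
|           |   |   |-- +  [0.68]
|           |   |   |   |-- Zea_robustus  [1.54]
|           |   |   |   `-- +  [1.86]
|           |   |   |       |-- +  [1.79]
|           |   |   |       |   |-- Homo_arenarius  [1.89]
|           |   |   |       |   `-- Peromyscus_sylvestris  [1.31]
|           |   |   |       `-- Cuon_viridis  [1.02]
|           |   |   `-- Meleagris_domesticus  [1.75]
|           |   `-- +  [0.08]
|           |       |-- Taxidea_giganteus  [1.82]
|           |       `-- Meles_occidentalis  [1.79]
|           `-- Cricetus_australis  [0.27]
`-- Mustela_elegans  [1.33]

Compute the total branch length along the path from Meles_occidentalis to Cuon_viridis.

The path runs Meles_occidentalis → … → MRCA → … → Cuon_viridis; the MRCA is the node subtending (((Zea_robustus,((Homo_arenarius,Peromyscus_sylvestris),Cuon_viridis)),Meleagris_domesticus),(Taxidea_giganteus,Meles_occidentalis)).
Branch lengths along that path: 1.79 + 0.08 + 0.67 + 0.68 + 1.86 + 1.02 = 6.10.

6.10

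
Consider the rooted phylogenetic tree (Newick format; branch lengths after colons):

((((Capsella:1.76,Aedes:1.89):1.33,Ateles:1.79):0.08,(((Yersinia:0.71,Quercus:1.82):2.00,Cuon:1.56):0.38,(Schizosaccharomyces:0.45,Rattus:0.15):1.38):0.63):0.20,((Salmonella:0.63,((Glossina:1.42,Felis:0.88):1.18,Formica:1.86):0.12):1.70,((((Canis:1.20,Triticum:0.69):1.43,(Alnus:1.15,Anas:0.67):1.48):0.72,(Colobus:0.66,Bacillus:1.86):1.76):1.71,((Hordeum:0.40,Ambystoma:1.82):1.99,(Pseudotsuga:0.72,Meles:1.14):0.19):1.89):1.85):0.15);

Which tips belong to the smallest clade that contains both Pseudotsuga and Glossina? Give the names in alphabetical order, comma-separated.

Tracing Pseudotsuga: it sits inside (Pseudotsuga,Meles).
Tracing Glossina: it sits inside (Glossina,Felis).
The smallest clade enclosing both is ((Salmonella,((Glossina,Felis),Formica)),((((Canis,Triticum),(Alnus,Anas)),(Colobus,Bacillus)),((Hordeum,Ambystoma),(Pseudotsuga,Meles)))); the answer is its 14 terminal taxa in alphabetical order.

Alnus, Ambystoma, Anas, Bacillus, Canis, Colobus, Felis, Formica, Glossina, Hordeum, Meles, Pseudotsuga, Salmonella, Triticum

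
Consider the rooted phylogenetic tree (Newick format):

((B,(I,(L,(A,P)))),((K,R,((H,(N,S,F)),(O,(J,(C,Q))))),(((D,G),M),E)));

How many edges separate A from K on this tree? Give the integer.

8

The MRCA of A and K is the root of the tree.
From A up to that node: 5 branches. From K up to the same node: 3 branches. Total: 5 + 3 = 8.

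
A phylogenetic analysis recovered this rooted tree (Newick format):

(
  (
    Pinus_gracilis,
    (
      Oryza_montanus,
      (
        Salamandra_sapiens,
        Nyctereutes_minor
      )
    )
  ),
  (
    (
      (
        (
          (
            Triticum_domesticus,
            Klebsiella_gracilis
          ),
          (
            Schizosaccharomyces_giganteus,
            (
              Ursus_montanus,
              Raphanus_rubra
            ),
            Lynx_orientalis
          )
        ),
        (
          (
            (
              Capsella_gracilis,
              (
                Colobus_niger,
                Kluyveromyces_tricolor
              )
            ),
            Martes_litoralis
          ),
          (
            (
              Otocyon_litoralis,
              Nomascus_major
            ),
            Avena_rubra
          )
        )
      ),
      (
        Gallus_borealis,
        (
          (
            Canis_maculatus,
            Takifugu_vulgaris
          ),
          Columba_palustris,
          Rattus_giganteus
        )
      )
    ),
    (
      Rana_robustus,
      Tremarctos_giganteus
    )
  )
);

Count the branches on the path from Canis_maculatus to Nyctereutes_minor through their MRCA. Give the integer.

10

The MRCA of Canis_maculatus and Nyctereutes_minor is the root of the tree.
From Canis_maculatus up to that node: 6 branches. From Nyctereutes_minor up to the same node: 4 branches. Total: 6 + 4 = 10.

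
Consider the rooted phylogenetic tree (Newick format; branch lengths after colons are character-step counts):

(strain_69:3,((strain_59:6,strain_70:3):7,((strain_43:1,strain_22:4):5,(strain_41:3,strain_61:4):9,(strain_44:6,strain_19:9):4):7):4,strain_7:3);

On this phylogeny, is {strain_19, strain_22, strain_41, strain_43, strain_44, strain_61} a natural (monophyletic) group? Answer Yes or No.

Yes

The most recent common ancestor of these taxa subtends ((strain_43,strain_22),(strain_41,strain_61),(strain_44,strain_19)).
That clade has exactly 6 tips — every listed taxon and nothing else — so the group is monophyletic.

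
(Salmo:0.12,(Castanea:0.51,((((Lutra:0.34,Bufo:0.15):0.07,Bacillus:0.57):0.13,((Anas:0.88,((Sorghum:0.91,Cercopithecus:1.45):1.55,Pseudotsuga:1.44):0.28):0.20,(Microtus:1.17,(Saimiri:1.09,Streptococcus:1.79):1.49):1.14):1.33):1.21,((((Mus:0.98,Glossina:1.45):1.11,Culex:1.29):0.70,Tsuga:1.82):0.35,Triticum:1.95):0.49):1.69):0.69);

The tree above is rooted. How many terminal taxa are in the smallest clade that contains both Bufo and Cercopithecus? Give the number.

10

The MRCA of Bufo and Cercopithecus is the node subtending (((Lutra,Bufo),Bacillus),((Anas,((Sorghum,Cercopithecus),Pseudotsuga)),(Microtus,(Saimiri,Streptococcus)))).
That clade contains 10 terminal taxa: Anas, Bacillus, Bufo, Cercopithecus, Lutra, Microtus, Pseudotsuga, Saimiri, Sorghum, Streptococcus.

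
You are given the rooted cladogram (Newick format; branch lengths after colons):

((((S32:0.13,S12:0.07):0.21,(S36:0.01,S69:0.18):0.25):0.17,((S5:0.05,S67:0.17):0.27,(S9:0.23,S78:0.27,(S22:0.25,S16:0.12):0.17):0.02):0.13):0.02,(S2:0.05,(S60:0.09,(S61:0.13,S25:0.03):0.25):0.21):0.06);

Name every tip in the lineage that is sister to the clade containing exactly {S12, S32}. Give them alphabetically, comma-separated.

S36, S69

The clade containing exactly {S12, S32} attaches to the tree at the node subtending ((S32,S12),(S36,S69)).
The other lineage descending from that same node — the sister group — is (S36,S69); its 2 tips in alphabetical order are the answer.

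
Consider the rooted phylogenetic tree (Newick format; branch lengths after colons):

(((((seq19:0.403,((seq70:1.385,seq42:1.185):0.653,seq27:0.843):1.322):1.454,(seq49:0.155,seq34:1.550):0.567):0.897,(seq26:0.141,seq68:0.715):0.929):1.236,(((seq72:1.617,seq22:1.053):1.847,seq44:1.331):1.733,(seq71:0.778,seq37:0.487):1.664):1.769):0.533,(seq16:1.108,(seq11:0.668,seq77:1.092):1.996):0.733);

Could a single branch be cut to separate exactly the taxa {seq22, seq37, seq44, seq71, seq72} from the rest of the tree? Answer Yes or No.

Yes

The most recent common ancestor of these taxa subtends (((seq72,seq22),seq44),(seq71,seq37)).
That clade has exactly 5 tips — every listed taxon and nothing else — so the group is monophyletic.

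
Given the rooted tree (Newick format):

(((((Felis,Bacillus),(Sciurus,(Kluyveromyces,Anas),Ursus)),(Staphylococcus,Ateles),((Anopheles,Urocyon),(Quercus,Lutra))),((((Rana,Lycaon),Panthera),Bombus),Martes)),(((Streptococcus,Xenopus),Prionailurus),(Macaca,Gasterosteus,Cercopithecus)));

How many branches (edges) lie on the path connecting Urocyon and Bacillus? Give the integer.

The MRCA of Urocyon and Bacillus is the node subtending (((Felis,Bacillus),(Sciurus,(Kluyveromyces,Anas),Ursus)),(Staphylococcus,Ateles),((Anopheles,Urocyon),(Quercus,Lutra))).
From Urocyon up to that node: 3 branches. From Bacillus up to the same node: 3 branches. Total: 3 + 3 = 6.

6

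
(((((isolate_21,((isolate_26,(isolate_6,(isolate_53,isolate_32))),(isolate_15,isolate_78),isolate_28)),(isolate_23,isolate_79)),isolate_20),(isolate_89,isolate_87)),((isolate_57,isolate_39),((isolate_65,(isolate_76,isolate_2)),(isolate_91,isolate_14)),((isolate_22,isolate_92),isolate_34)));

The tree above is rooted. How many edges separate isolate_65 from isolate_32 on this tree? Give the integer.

13

The MRCA of isolate_65 and isolate_32 is the root of the tree.
From isolate_65 up to that node: 4 branches. From isolate_32 up to the same node: 9 branches. Total: 4 + 9 = 13.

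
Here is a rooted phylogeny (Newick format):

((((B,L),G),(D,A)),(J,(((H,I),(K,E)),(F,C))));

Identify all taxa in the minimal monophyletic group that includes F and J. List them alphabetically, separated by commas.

C, E, F, H, I, J, K

Tracing F: it sits inside (F,C).
Tracing J: it sits inside (J,(((H,I),(K,E)),(F,C))).
The smallest clade enclosing both is (J,(((H,I),(K,E)),(F,C))); the answer is its 7 terminal taxa in alphabetical order.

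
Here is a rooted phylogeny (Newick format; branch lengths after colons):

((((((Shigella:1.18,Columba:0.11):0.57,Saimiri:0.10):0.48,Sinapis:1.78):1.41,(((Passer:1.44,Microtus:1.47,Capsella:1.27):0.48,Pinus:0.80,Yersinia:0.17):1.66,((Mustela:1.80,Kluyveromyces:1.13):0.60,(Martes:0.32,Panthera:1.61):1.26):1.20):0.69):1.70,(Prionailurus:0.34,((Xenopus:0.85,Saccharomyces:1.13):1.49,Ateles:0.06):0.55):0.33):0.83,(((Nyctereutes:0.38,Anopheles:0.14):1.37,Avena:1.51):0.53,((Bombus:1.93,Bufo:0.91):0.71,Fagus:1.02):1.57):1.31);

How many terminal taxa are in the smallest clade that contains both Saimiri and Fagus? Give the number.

23

The MRCA of Saimiri and Fagus is the root, so the clade is the entire tree.
That clade contains 23 terminal taxa: Anopheles, Ateles, Avena, Bombus, Bufo, Capsella, Columba, Fagus, Kluyveromyces, Martes, Microtus, Mustela, Nyctereutes, Panthera, Passer, Pinus, Prionailurus, Saccharomyces, Saimiri, Shigella, Sinapis, Xenopus, Yersinia.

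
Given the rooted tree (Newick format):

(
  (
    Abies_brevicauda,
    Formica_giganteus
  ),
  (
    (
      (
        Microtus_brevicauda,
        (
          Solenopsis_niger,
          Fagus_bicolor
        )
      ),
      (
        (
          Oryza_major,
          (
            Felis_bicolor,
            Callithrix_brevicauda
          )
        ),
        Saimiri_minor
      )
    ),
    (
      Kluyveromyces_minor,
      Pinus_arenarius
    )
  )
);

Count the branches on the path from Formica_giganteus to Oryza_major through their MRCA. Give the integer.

7

The MRCA of Formica_giganteus and Oryza_major is the root of the tree.
From Formica_giganteus up to that node: 2 branches. From Oryza_major up to the same node: 5 branches. Total: 2 + 5 = 7.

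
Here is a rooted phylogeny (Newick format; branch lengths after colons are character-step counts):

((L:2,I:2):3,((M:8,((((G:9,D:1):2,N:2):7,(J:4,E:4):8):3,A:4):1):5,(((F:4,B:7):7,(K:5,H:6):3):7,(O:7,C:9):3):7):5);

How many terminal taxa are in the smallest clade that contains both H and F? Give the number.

4

The MRCA of H and F is the node subtending ((F,B),(K,H)).
That clade contains 4 terminal taxa: B, F, H, K.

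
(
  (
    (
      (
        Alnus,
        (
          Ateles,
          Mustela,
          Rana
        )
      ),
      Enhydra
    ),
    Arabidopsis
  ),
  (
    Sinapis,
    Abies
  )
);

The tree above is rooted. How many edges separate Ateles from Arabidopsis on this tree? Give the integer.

The MRCA of Ateles and Arabidopsis is the node subtending (((Alnus,(Ateles,Mustela,Rana)),Enhydra),Arabidopsis).
From Ateles up to that node: 4 branches. From Arabidopsis up to the same node: 1 branch. Total: 4 + 1 = 5.

5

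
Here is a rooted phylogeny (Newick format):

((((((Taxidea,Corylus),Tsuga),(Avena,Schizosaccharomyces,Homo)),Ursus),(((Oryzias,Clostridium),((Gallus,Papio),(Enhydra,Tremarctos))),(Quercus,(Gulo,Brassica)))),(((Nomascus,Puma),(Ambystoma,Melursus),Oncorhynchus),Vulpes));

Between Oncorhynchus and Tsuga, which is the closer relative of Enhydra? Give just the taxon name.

Tsuga

The MRCA of Enhydra and Tsuga subtends (((((Taxidea,Corylus),Tsuga),(Avena,Schizosaccharomyces,Homo)),Ursus),(((Oryzias,Clostridium),((Gallus,Papio),(Enhydra,Tremarctos))),(Quercus,(Gulo,Brassica)))) (16 taxa).
The MRCA of Enhydra and Oncorhynchus is the root, subtending the entire tree (22 taxa).
The first is nested inside the second, so Enhydra shares a more recent common ancestor with Tsuga.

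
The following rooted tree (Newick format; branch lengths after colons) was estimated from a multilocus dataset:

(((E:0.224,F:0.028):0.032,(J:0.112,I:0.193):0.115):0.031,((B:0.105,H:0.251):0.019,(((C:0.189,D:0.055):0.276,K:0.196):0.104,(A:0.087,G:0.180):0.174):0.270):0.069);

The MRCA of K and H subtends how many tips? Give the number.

7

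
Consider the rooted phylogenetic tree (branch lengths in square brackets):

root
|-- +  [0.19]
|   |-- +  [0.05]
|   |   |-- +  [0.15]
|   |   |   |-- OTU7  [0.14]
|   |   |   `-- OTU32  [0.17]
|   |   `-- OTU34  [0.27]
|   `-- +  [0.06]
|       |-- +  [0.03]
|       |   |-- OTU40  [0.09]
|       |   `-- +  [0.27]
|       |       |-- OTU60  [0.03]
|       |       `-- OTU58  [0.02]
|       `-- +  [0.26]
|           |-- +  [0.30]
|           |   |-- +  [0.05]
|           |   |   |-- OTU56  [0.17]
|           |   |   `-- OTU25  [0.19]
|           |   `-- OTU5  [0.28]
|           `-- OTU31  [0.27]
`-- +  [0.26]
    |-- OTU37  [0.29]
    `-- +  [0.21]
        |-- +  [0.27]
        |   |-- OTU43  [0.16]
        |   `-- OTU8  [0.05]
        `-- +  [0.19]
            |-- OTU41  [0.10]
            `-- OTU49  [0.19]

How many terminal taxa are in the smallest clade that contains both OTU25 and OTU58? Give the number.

The MRCA of OTU25 and OTU58 is the node subtending ((OTU40,(OTU60,OTU58)),(((OTU56,OTU25),OTU5),OTU31)).
That clade contains 7 terminal taxa: OTU25, OTU31, OTU40, OTU5, OTU56, OTU58, OTU60.

7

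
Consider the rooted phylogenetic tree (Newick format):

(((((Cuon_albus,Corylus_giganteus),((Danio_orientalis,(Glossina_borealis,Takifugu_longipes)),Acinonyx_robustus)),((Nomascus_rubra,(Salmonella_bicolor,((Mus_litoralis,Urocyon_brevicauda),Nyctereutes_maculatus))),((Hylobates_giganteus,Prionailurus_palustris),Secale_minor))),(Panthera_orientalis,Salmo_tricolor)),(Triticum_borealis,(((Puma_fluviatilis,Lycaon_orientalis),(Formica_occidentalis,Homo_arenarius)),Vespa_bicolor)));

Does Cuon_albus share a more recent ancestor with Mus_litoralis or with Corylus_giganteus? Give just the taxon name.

Corylus_giganteus

The MRCA of Cuon_albus and Corylus_giganteus subtends (Cuon_albus,Corylus_giganteus) (2 taxa).
The MRCA of Cuon_albus and Mus_litoralis subtends (((Cuon_albus,Corylus_giganteus),((Danio_orientalis,(Glossina_borealis,Takifugu_longipes)),Acinonyx_robustus)),((Nomascus_rubra,(Salmonella_bicolor,((Mus_litoralis,Urocyon_brevicauda),Nyctereutes_maculatus))),((Hylobates_giganteus,Prionailurus_palustris),Secale_minor))) (14 taxa).
The first is nested inside the second, so Cuon_albus shares a more recent common ancestor with Corylus_giganteus.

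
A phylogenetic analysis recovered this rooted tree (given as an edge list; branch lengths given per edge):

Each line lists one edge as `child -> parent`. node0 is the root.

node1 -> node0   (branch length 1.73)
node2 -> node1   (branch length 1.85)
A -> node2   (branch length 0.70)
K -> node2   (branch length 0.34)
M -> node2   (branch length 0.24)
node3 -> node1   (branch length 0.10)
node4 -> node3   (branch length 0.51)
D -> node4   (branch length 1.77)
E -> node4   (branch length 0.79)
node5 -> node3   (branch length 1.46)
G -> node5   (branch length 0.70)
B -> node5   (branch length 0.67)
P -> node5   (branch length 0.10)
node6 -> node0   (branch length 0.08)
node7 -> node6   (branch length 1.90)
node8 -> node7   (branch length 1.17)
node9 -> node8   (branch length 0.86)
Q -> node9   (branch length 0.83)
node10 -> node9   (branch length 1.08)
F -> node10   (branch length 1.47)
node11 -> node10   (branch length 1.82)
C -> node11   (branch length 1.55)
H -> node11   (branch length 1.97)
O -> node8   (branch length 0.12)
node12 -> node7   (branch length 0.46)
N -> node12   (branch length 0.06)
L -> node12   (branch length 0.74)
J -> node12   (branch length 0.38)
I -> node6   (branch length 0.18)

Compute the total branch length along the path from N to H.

7.42

The path runs N → … → MRCA → … → H; the MRCA is the node subtending (((Q,(F,(C,H))),O),(N,L,J)).
Branch lengths along that path: 0.06 + 0.46 + 1.17 + 0.86 + 1.08 + 1.82 + 1.97 = 7.42.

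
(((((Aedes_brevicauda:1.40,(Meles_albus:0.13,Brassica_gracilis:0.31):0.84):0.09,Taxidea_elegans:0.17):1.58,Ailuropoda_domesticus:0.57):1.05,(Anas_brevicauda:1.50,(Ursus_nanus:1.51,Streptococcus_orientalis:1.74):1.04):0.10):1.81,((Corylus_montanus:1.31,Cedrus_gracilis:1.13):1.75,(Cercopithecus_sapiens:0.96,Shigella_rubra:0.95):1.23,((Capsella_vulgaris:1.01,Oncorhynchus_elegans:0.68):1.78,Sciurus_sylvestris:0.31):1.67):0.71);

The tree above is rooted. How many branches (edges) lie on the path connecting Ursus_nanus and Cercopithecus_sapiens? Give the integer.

The MRCA of Ursus_nanus and Cercopithecus_sapiens is the root of the tree.
From Ursus_nanus up to that node: 4 branches. From Cercopithecus_sapiens up to the same node: 3 branches. Total: 4 + 3 = 7.

7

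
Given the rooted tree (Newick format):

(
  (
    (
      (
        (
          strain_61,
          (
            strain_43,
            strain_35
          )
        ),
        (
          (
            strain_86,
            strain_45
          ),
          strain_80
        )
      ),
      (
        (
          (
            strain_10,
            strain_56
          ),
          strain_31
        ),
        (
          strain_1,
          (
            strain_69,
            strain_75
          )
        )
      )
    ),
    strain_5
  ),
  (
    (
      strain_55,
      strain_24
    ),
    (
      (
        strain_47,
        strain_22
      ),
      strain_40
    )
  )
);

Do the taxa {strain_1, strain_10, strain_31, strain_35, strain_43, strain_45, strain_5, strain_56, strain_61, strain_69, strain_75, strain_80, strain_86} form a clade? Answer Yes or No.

Yes

The most recent common ancestor of these taxa subtends ((((strain_61,(strain_43,strain_35)),((strain_86,strain_45),strain_80)),(((strain_10,strain_56),strain_31),(strain_1,(strain_69,strain_75)))),strain_5).
That clade has exactly 13 tips — every listed taxon and nothing else — so the group is monophyletic.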